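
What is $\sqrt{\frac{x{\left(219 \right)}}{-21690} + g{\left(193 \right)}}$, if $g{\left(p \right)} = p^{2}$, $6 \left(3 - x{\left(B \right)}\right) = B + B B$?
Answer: $\frac{\sqrt{1947132597170}}{7230} \approx 193.0$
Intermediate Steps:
$x{\left(B \right)} = 3 - \frac{B}{6} - \frac{B^{2}}{6}$ ($x{\left(B \right)} = 3 - \frac{B + B B}{6} = 3 - \frac{B + B^{2}}{6} = 3 - \left(\frac{B}{6} + \frac{B^{2}}{6}\right) = 3 - \frac{B}{6} - \frac{B^{2}}{6}$)
$\sqrt{\frac{x{\left(219 \right)}}{-21690} + g{\left(193 \right)}} = \sqrt{\frac{3 - \frac{73}{2} - \frac{219^{2}}{6}}{-21690} + 193^{2}} = \sqrt{\left(3 - \frac{73}{2} - \frac{15987}{2}\right) \left(- \frac{1}{21690}\right) + 37249} = \sqrt{\left(-8027\right) \left(- \frac{1}{21690}\right) + 37249} = \sqrt{\frac{8027}{21690} + 37249} = \sqrt{\frac{807938837}{21690}} = \frac{\sqrt{1947132597170}}{7230}$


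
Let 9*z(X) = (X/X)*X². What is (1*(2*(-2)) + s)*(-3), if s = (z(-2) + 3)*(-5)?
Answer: 191/3 ≈ 63.667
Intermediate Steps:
z(X) = X²/9 (z(X) = ((X/X)*X²)/9 = (1*X²)/9 = X²/9)
s = -155/9 (s = ((⅑)*(-2)² + 3)*(-5) = ((⅑)*4 + 3)*(-5) = (4/9 + 3)*(-5) = (31/9)*(-5) = -155/9 ≈ -17.222)
(1*(2*(-2)) + s)*(-3) = (1*(2*(-2)) - 155/9)*(-3) = (1*(-4) - 155/9)*(-3) = (-4 - 155/9)*(-3) = -191/9*(-3) = 191/3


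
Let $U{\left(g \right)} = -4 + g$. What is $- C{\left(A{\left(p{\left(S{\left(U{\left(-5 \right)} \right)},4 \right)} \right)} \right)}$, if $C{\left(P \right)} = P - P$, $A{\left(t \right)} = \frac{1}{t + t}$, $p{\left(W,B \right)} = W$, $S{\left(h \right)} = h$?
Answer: $0$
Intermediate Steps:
$A{\left(t \right)} = \frac{1}{2 t}$
$C{\left(P \right)} = 0$
$- C{\left(A{\left(p{\left(S{\left(U{\left(-5 \right)} \right)},4 \right)} \right)} \right)} = \left(-1\right) 0 = 0$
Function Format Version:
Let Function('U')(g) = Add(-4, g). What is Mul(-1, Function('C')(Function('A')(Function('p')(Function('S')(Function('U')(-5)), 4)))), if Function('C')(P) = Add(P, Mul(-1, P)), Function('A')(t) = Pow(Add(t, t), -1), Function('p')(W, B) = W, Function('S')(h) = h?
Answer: 0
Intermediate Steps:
Function('A')(t) = Mul(Rational(1, 2), Pow(t, -1)) (Function('A')(t) = Pow(Mul(2, t), -1) = Mul(Rational(1, 2), Pow(t, -1)))
Function('C')(P) = 0
Mul(-1, Function('C')(Function('A')(Function('p')(Function('S')(Function('U')(-5)), 4)))) = Mul(-1, 0) = 0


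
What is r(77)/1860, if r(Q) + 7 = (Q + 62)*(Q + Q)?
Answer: 7133/620 ≈ 11.505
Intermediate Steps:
r(Q) = -7 + 2*Q*(62 + Q) (r(Q) = -7 + (Q + 62)*(Q + Q) = -7 + (62 + Q)*(2*Q) = -7 + 2*Q*(62 + Q))
r(77)/1860 = (-7 + 2*77² + 124*77)/1860 = (-7 + 2*5929 + 9548)*(1/1860) = (-7 + 11858 + 9548)*(1/1860) = 21399*(1/1860) = 7133/620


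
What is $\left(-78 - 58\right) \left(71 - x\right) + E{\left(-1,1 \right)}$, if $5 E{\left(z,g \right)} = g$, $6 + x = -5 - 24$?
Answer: $- \frac{72079}{5} \approx -14416.0$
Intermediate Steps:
$x = -35$ ($x = -6 - 29 = -35$)
$E{\left(z,g \right)} = \frac{g}{5}$
$\left(-78 - 58\right) \left(71 - x\right) + E{\left(-1,1 \right)} = \left(-78 - 58\right) \left(71 - -35\right) + \frac{1}{5} \cdot 1 = - 136 \left(71 + 35\right) + \frac{1}{5} = \left(-136\right) 106 + \frac{1}{5} = -14416 + \frac{1}{5} = - \frac{72079}{5}$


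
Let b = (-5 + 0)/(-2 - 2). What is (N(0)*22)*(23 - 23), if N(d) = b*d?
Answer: 0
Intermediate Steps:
b = 5/4 (b = -5/(-4) = -5*(-¼) = 5/4 ≈ 1.2500)
N(d) = 5*d/4
(N(0)*22)*(23 - 23) = (((5/4)*0)*22)*(23 - 23) = (0*22)*0 = 0*0 = 0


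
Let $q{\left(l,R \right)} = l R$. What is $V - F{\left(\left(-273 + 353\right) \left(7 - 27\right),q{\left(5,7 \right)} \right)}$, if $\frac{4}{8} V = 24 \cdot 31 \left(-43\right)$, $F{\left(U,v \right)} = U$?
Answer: $-62384$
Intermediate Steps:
$q{\left(l,R \right)} = R l$
$V = -63984$ ($V = 2 \cdot 24 \cdot 31 \left(-43\right) = 2 \cdot 744 \left(-43\right) = 2 \left(-31992\right) = -63984$)
$V - F{\left(\left(-273 + 353\right) \left(7 - 27\right),q{\left(5,7 \right)} \right)} = -63984 - \left(-273 + 353\right) \left(7 - 27\right) = -63984 - 80 \left(7 + \left(-55 + 28\right)\right) = -63984 - 80 \left(7 - 27\right) = -63984 - 80 \left(-20\right) = -63984 - -1600 = -63984 + 1600 = -62384$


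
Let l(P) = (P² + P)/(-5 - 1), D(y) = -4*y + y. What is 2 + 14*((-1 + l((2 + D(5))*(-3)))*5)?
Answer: -18268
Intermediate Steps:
D(y) = -3*y
l(P) = -P/6 - P²/6 (l(P) = (P + P²)/(-6) = (P + P²)*(-⅙) = -P/6 - P²/6)
2 + 14*((-1 + l((2 + D(5))*(-3)))*5) = 2 + 14*((-1 - (2 - 3*5)*(-3)*(1 + (2 - 3*5)*(-3))/6)*5) = 2 + 14*((-1 - (2 - 15)*(-3)*(1 + (2 - 15)*(-3))/6)*5) = 2 + 14*((-1 - (-13*(-3))*(1 - 13*(-3))/6)*5) = 2 + 14*((-1 - ⅙*39*(1 + 39))*5) = 2 + 14*((-1 - ⅙*39*40)*5) = 2 + 14*((-1 - 260)*5) = 2 + 14*(-261*5) = 2 + 14*(-1305) = 2 - 18270 = -18268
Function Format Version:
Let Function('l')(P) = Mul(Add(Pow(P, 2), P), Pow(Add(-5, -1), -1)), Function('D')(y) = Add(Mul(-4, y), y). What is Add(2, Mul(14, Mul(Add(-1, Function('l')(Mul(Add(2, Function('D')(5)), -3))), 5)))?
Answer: -18268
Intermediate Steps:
Function('D')(y) = Mul(-3, y)
Function('l')(P) = Add(Mul(Rational(-1, 6), P), Mul(Rational(-1, 6), Pow(P, 2))) (Function('l')(P) = Mul(Add(P, Pow(P, 2)), Pow(-6, -1)) = Mul(Add(P, Pow(P, 2)), Rational(-1, 6)) = Add(Mul(Rational(-1, 6), P), Mul(Rational(-1, 6), Pow(P, 2))))
Add(2, Mul(14, Mul(Add(-1, Function('l')(Mul(Add(2, Function('D')(5)), -3))), 5))) = Add(2, Mul(14, Mul(Add(-1, Mul(Rational(-1, 6), Mul(Add(2, Mul(-3, 5)), -3), Add(1, Mul(Add(2, Mul(-3, 5)), -3)))), 5))) = Add(2, Mul(14, Mul(Add(-1, Mul(Rational(-1, 6), Mul(Add(2, -15), -3), Add(1, Mul(Add(2, -15), -3)))), 5))) = Add(2, Mul(14, Mul(Add(-1, Mul(Rational(-1, 6), Mul(-13, -3), Add(1, Mul(-13, -3)))), 5))) = Add(2, Mul(14, Mul(Add(-1, Mul(Rational(-1, 6), 39, Add(1, 39))), 5))) = Add(2, Mul(14, Mul(Add(-1, Mul(Rational(-1, 6), 39, 40)), 5))) = Add(2, Mul(14, Mul(Add(-1, -260), 5))) = Add(2, Mul(14, Mul(-261, 5))) = Add(2, Mul(14, -1305)) = Add(2, -18270) = -18268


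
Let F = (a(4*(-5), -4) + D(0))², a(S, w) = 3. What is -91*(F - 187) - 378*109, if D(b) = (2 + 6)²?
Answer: -432684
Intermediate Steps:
D(b) = 64 (D(b) = 8² = 64)
F = 4489 (F = (3 + 64)² = 67² = 4489)
-91*(F - 187) - 378*109 = -91*(4489 - 187) - 378*109 = -91*4302 - 1*41202 = -391482 - 41202 = -432684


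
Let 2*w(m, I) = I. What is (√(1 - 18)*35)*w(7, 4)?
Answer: 70*I*√17 ≈ 288.62*I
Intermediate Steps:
w(m, I) = I/2
(√(1 - 18)*35)*w(7, 4) = (√(1 - 18)*35)*((½)*4) = (√(-17)*35)*2 = ((I*√17)*35)*2 = (35*I*√17)*2 = 70*I*√17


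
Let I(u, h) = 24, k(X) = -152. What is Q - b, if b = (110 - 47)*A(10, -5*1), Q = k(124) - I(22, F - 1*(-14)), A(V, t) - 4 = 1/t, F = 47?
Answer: -2077/5 ≈ -415.40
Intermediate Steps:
A(V, t) = 4 + 1/t
Q = -176 (Q = -152 - 1*24 = -152 - 24 = -176)
b = 1197/5 (b = (110 - 47)*(4 + 1/(-5*1)) = 63*(4 + 1/(-5)) = 63*(4 - ⅕) = 63*(19/5) = 1197/5 ≈ 239.40)
Q - b = -176 - 1*1197/5 = -176 - 1197/5 = -2077/5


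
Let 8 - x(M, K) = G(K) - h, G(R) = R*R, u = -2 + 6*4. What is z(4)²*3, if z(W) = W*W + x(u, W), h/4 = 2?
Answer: 768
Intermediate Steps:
h = 8 (h = 4*2 = 8)
u = 22 (u = -2 + 24 = 22)
G(R) = R²
x(M, K) = 16 - K² (x(M, K) = 8 - (K² - 1*8) = 8 - (K² - 8) = 8 - (-8 + K²) = 8 + (8 - K²) = 16 - K²)
z(W) = 16 (z(W) = W*W + (16 - W²) = W² + (16 - W²) = 16)
z(4)²*3 = 16²*3 = 256*3 = 768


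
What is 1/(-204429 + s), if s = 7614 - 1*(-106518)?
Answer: -1/90297 ≈ -1.1075e-5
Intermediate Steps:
s = 114132 (s = 7614 + 106518 = 114132)
1/(-204429 + s) = 1/(-204429 + 114132) = 1/(-90297) = -1/90297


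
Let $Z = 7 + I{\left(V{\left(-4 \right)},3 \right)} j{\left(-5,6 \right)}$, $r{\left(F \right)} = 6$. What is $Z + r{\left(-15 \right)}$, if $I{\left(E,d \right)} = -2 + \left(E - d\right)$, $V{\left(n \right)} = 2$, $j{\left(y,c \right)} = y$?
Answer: $28$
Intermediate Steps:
$I{\left(E,d \right)} = -2 + E - d$
$Z = 22$ ($Z = 7 + \left(-2 + 2 - 3\right) \left(-5\right) = 7 - -15 = 7 + 15 = 22$)
$Z + r{\left(-15 \right)} = 22 + 6 = 28$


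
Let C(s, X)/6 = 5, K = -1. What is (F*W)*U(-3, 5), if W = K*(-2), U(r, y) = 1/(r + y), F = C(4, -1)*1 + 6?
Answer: 36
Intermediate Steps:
C(s, X) = 30 (C(s, X) = 6*5 = 30)
F = 36 (F = 30*1 + 6 = 30 + 6 = 36)
W = 2 (W = -1*(-2) = 2)
(F*W)*U(-3, 5) = (36*2)/(-3 + 5) = 72/2 = 72*(½) = 36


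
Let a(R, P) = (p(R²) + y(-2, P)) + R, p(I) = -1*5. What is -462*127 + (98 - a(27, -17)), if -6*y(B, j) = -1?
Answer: -351589/6 ≈ -58598.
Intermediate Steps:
p(I) = -5
y(B, j) = ⅙ (y(B, j) = -⅙*(-1) = ⅙)
a(R, P) = -29/6 + R (a(R, P) = (-5 + ⅙) + R = -29/6 + R)
-462*127 + (98 - a(27, -17)) = -462*127 + (98 - (-29/6 + 27)) = -58674 + (98 - 1*133/6) = -58674 + (98 - 133/6) = -58674 + 455/6 = -351589/6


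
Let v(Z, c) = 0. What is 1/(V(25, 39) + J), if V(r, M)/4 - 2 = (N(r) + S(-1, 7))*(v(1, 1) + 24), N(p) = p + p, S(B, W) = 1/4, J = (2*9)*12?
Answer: 1/5048 ≈ 0.00019810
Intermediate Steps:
J = 216 (J = 18*12 = 216)
S(B, W) = ¼
N(p) = 2*p
V(r, M) = 32 + 192*r (V(r, M) = 8 + 4*((2*r + ¼)*(0 + 24)) = 8 + 4*((¼ + 2*r)*24) = 8 + 4*(6 + 48*r) = 8 + (24 + 192*r) = 32 + 192*r)
1/(V(25, 39) + J) = 1/((32 + 192*25) + 216) = 1/((32 + 4800) + 216) = 1/(4832 + 216) = 1/5048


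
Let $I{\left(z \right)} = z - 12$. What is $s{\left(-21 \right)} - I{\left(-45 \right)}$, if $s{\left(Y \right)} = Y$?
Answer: $36$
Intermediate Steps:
$I{\left(z \right)} = -12 + z$
$s{\left(-21 \right)} - I{\left(-45 \right)} = -21 - \left(-12 - 45\right) = -21 - -57 = -21 + 57 = 36$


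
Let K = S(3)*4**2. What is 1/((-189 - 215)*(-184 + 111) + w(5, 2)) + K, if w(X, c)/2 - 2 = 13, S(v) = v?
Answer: 1417057/29522 ≈ 48.000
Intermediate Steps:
w(X, c) = 30 (w(X, c) = 4 + 2*13 = 4 + 26 = 30)
K = 48 (K = 3*4**2 = 3*16 = 48)
1/((-189 - 215)*(-184 + 111) + w(5, 2)) + K = 1/((-189 - 215)*(-184 + 111) + 30) + 48 = 1/(-404*(-73) + 30) + 48 = 1/(29492 + 30) + 48 = 1/29522 + 48 = 1417057/29522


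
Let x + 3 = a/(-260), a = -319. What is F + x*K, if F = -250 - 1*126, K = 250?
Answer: -21301/26 ≈ -819.27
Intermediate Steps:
x = -461/260 (x = -3 - 319/(-260) = -3 - 319*(-1/260) = -3 + 319/260 = -461/260 ≈ -1.7731)
F = -376 (F = -250 - 126 = -376)
F + x*K = -376 - 461/260*250 = -376 - 11525/26 = -21301/26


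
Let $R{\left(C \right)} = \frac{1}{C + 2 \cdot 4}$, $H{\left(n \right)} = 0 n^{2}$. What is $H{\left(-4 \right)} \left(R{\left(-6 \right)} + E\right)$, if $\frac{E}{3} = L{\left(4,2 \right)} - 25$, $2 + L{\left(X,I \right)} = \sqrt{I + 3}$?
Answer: $0$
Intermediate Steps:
$L{\left(X,I \right)} = -2 + \sqrt{3 + I}$ ($L{\left(X,I \right)} = -2 + \sqrt{I + 3} = -2 + \sqrt{3 + I}$)
$E = -81 + 3 \sqrt{5}$ ($E = 3 \left(\left(-2 + \sqrt{3 + 2}\right) - 25\right) = 3 \left(\left(-2 + \sqrt{5}\right) - 25\right) = 3 \left(-27 + \sqrt{5}\right) = -81 + 3 \sqrt{5} \approx -74.292$)
$H{\left(n \right)} = 0$
$R{\left(C \right)} = \frac{1}{8 + C}$ ($R{\left(C \right)} = \frac{1}{C + 8} = \frac{1}{8 + C}$)
$H{\left(-4 \right)} \left(R{\left(-6 \right)} + E\right) = 0 \left(\frac{1}{8 - 6} - \left(81 - 3 \sqrt{5}\right)\right) = 0 \left(\frac{1}{2} - \left(81 - 3 \sqrt{5}\right)\right) = 0 \left(- \frac{161}{2} + 3 \sqrt{5}\right) = 0$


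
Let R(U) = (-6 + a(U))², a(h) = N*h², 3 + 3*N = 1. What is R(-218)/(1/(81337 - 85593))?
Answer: -38463788779136/9 ≈ -4.2738e+12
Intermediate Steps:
N = -⅔ (N = -1 + (⅓)*1 = -1 + ⅓ = -⅔ ≈ -0.66667)
a(h) = -2*h²/3
R(U) = (-6 - 2*U²/3)²
R(-218)/(1/(81337 - 85593)) = (4*(9 + (-218)²)²/9)/(1/(81337 - 85593)) = (4*(9 + 47524)²/9)/(1/(-4256)) = ((4/9)*47533²)/(-1/4256) = ((4/9)*2259386089)*(-4256) = (9037544356/9)*(-4256) = -38463788779136/9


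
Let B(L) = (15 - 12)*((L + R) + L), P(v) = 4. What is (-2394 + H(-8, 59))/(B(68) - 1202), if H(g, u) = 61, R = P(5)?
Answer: 2333/782 ≈ 2.9834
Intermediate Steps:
R = 4
B(L) = 12 + 6*L (B(L) = (15 - 12)*((L + 4) + L) = 3*((4 + L) + L) = 3*(4 + 2*L) = 12 + 6*L)
(-2394 + H(-8, 59))/(B(68) - 1202) = (-2394 + 61)/((12 + 6*68) - 1202) = -2333/((12 + 408) - 1202) = -2333/(420 - 1202) = -2333/(-782) = -2333*(-1/782) = 2333/782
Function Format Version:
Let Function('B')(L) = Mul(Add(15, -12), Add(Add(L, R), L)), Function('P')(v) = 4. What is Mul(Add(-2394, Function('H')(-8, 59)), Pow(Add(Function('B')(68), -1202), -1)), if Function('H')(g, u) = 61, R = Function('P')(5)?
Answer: Rational(2333, 782) ≈ 2.9834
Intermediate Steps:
R = 4
Function('B')(L) = Add(12, Mul(6, L)) (Function('B')(L) = Mul(Add(15, -12), Add(Add(L, 4), L)) = Mul(3, Add(Add(4, L), L)) = Mul(3, Add(4, Mul(2, L))) = Add(12, Mul(6, L)))
Mul(Add(-2394, Function('H')(-8, 59)), Pow(Add(Function('B')(68), -1202), -1)) = Mul(Add(-2394, 61), Pow(Add(Add(12, Mul(6, 68)), -1202), -1)) = Mul(-2333, Pow(Add(Add(12, 408), -1202), -1)) = Mul(-2333, Pow(Add(420, -1202), -1)) = Mul(-2333, Pow(-782, -1)) = Mul(-2333, Rational(-1, 782)) = Rational(2333, 782)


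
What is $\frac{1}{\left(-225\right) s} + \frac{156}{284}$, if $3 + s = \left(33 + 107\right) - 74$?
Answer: $\frac{552754}{1006425} \approx 0.54922$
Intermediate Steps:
$s = 63$ ($s = -3 + \left(\left(33 + 107\right) - 74\right) = -3 + \left(140 - 74\right) = -3 + 66 = 63$)
$\frac{1}{\left(-225\right) s} + \frac{156}{284} = \frac{1}{\left(-225\right) 63} + \frac{156}{284} = \left(- \frac{1}{225}\right) \frac{1}{63} + 156 \cdot \frac{1}{284} = - \frac{1}{14175} + \frac{39}{71} = \frac{552754}{1006425}$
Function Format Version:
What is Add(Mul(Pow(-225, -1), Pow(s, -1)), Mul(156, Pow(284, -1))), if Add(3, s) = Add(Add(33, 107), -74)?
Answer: Rational(552754, 1006425) ≈ 0.54922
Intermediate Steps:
s = 63 (s = Add(-3, Add(Add(33, 107), -74)) = Add(-3, Add(140, -74)) = Add(-3, 66) = 63)
Add(Mul(Pow(-225, -1), Pow(s, -1)), Mul(156, Pow(284, -1))) = Add(Mul(Pow(-225, -1), Pow(63, -1)), Mul(156, Pow(284, -1))) = Add(Mul(Rational(-1, 225), Rational(1, 63)), Mul(156, Rational(1, 284))) = Add(Rational(-1, 14175), Rational(39, 71)) = Rational(552754, 1006425)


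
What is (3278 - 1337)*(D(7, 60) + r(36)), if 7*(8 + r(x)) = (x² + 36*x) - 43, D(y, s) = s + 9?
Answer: 5776416/7 ≈ 8.2520e+5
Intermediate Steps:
D(y, s) = 9 + s
r(x) = -99/7 + x²/7 + 36*x/7 (r(x) = -8 + ((x² + 36*x) - 43)/7 = -8 + (-43 + x² + 36*x)/7 = -8 + (-43/7 + x²/7 + 36*x/7) = -99/7 + x²/7 + 36*x/7)
(3278 - 1337)*(D(7, 60) + r(36)) = (3278 - 1337)*((9 + 60) + (-99/7 + (⅐)*36² + (36/7)*36)) = 1941*(69 + (-99/7 + (⅐)*1296 + 1296/7)) = 1941*(69 + (-99/7 + 1296/7 + 1296/7)) = 1941*(69 + 2493/7) = 1941*(2976/7) = 5776416/7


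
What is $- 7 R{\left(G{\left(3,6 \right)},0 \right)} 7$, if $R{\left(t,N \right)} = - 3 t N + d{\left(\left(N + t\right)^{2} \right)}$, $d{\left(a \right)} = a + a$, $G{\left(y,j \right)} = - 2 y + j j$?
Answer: $-88200$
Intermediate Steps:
$G{\left(y,j \right)} = j^{2} - 2 y$ ($G{\left(y,j \right)} = - 2 y + j^{2} = j^{2} - 2 y$)
$d{\left(a \right)} = 2 a$
$R{\left(t,N \right)} = 2 \left(N + t\right)^{2} - 3 N t$ ($R{\left(t,N \right)} = - 3 t N + 2 \left(N + t\right)^{2} = - 3 N t + 2 \left(N + t\right)^{2} = 2 \left(N + t\right)^{2} - 3 N t$)
$- 7 R{\left(G{\left(3,6 \right)},0 \right)} 7 = - 7 \left(2 \left(0 + \left(6^{2} - 6\right)\right)^{2} - 0 \left(6^{2} - 6\right)\right) 7 = - 7 \left(2 \left(0 + \left(36 - 6\right)\right)^{2} - 0 \left(36 - 6\right)\right) 7 = - 7 \left(2 \left(0 + 30\right)^{2} - 0 \cdot 30\right) 7 = - 7 \left(2 \cdot 30^{2} + 0\right) 7 = - 7 \left(2 \cdot 900 + 0\right) 7 = - 7 \left(1800 + 0\right) 7 = \left(-7\right) 1800 \cdot 7 = \left(-12600\right) 7 = -88200$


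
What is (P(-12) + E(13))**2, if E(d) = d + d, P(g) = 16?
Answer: 1764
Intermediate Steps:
E(d) = 2*d
(P(-12) + E(13))**2 = (16 + 2*13)**2 = (16 + 26)**2 = 42**2 = 1764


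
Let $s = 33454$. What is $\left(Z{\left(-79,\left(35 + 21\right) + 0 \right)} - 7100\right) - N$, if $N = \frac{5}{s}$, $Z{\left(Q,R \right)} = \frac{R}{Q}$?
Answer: $- \frac{18766222419}{2642866} \approx -7100.7$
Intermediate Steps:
$N = \frac{5}{33454} \approx 0.00014946$
$\left(Z{\left(-79,\left(35 + 21\right) + 0 \right)} - 7100\right) - N = \left(\frac{\left(35 + 21\right) + 0}{-79} - 7100\right) - \frac{5}{33454} = \left(\left(56 + 0\right) \left(- \frac{1}{79}\right) - 7100\right) - \frac{5}{33454} = \left(56 \left(- \frac{1}{79}\right) - 7100\right) - \frac{5}{33454} = \left(- \frac{56}{79} - 7100\right) - \frac{5}{33454} = - \frac{560956}{79} - \frac{5}{33454} = - \frac{18766222419}{2642866}$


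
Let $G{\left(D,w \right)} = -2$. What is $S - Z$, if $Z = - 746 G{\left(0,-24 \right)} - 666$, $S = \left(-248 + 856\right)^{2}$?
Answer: $368838$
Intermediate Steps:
$S = 369664$ ($S = 608^{2} = 369664$)
$Z = 826$ ($Z = \left(-746\right) \left(-2\right) - 666 = 1492 - 666 = 826$)
$S - Z = 369664 - 826 = 368838$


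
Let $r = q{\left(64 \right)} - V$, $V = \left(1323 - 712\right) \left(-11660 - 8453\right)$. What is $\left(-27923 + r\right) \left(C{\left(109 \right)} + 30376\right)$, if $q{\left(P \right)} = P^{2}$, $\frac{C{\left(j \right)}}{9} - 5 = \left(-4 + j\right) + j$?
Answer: $396742941952$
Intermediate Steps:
$V = -12289043$ ($V = 611 \left(-20113\right) = -12289043$)
$C{\left(j \right)} = 9 + 18 j$ ($C{\left(j \right)} = 45 + 9 \left(\left(-4 + j\right) + j\right) = 45 + 9 \left(-4 + 2 j\right) = 45 + \left(-36 + 18 j\right) = 9 + 18 j$)
$r = 12293139$ ($r = 64^{2} - -12289043 = 4096 + 12289043 = 12293139$)
$\left(-27923 + r\right) \left(C{\left(109 \right)} + 30376\right) = \left(-27923 + 12293139\right) \left(\left(9 + 18 \cdot 109\right) + 30376\right) = 12265216 \left(\left(9 + 1962\right) + 30376\right) = 12265216 \left(1971 + 30376\right) = 12265216 \cdot 32347 = 396742941952$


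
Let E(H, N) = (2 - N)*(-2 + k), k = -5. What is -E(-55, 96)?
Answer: -658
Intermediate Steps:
E(H, N) = -14 + 7*N (E(H, N) = (2 - N)*(-2 - 5) = (2 - N)*(-7) = -14 + 7*N)
-E(-55, 96) = -(-14 + 7*96) = -(-14 + 672) = -1*658 = -658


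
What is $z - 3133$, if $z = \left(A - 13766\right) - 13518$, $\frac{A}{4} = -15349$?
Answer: $-91813$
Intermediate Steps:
$A = -61396$ ($A = 4 \left(-15349\right) = -61396$)
$z = -88680$ ($z = \left(-61396 - 13766\right) - 13518 = -75162 - 13518 = -88680$)
$z - 3133 = -88680 - 3133 = -91813$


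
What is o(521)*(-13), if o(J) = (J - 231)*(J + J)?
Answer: -3928340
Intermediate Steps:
o(J) = 2*J*(-231 + J) (o(J) = (-231 + J)*(2*J) = 2*J*(-231 + J))
o(521)*(-13) = (2*521*(-231 + 521))*(-13) = (2*521*290)*(-13) = 302180*(-13) = -3928340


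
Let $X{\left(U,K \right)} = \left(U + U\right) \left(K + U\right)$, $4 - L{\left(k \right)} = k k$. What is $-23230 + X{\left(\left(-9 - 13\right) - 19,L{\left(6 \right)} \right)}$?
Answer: $-17244$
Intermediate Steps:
$L{\left(k \right)} = 4 - k^{2}$ ($L{\left(k \right)} = 4 - k k = 4 - k^{2}$)
$X{\left(U,K \right)} = 2 U \left(K + U\right)$
$-23230 + X{\left(\left(-9 - 13\right) - 19,L{\left(6 \right)} \right)} = -23230 + 2 \left(\left(-9 - 13\right) - 19\right) \left(\left(4 - 6^{2}\right) - 41\right) = -23230 + 2 \left(-22 - 19\right) \left(\left(4 - 36\right) - 41\right) = -23230 + 2 \left(-41\right) \left(\left(4 - 36\right) - 41\right) = -23230 + 2 \left(-41\right) \left(-32 - 41\right) = -23230 + 2 \left(-41\right) \left(-73\right) = -23230 + 5986 = -17244$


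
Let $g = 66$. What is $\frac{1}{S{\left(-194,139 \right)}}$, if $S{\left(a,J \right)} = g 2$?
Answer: $\frac{1}{132} \approx 0.0075758$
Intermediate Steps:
$S{\left(a,J \right)} = 132$ ($S{\left(a,J \right)} = 66 \cdot 2 = 132$)
$\frac{1}{S{\left(-194,139 \right)}} = \frac{1}{132}$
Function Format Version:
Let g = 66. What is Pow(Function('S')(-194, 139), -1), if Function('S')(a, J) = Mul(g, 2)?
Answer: Rational(1, 132) ≈ 0.0075758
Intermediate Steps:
Function('S')(a, J) = 132 (Function('S')(a, J) = Mul(66, 2) = 132)
Pow(Function('S')(-194, 139), -1) = Pow(132, -1) = Rational(1, 132)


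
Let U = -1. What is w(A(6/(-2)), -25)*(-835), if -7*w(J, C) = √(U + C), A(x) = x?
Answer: 835*I*√26/7 ≈ 608.24*I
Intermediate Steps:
w(J, C) = -√(-1 + C)/7
w(A(6/(-2)), -25)*(-835) = -√(-1 - 25)/7*(-835) = -I*√26/7*(-835) = 835*I*√26/7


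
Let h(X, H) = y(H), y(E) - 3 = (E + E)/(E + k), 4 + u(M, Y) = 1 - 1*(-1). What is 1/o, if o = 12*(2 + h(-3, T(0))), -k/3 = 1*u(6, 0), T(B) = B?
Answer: 1/60 ≈ 0.016667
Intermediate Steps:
u(M, Y) = -2 (u(M, Y) = -4 + (1 - 1*(-1)) = -4 + (1 + 1) = -4 + 2 = -2)
k = 6 (k = -3*(-2) = 6)
y(E) = 3 + 2*E/(6 + E) (y(E) = 3 + (E + E)/(E + 6) = 3 + (2*E)/(6 + E) = 3 + 2*E/(6 + E))
h(X, H) = (18 + 5*H)/(6 + H)
o = 60 (o = 12*(2 + (18 + 5*0)/(6 + 0)) = 12*(2 + (18 + 0)/6) = 12*(2 + (⅙)*18) = 12*(2 + 3) = 12*5 = 60)
1/o = 1/60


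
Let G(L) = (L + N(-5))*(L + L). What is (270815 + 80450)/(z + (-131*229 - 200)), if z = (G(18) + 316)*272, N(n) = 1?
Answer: 351265/241801 ≈ 1.4527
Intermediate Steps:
G(L) = 2*L*(1 + L) (G(L) = (L + 1)*(L + L) = (1 + L)*(2*L) = 2*L*(1 + L))
z = 272000 (z = (2*18*(1 + 18) + 316)*272 = (2*18*19 + 316)*272 = (684 + 316)*272 = 1000*272 = 272000)
(270815 + 80450)/(z + (-131*229 - 200)) = (270815 + 80450)/(272000 + (-131*229 - 200)) = 351265/(272000 + (-29999 - 200)) = 351265/(272000 - 30199) = 351265/241801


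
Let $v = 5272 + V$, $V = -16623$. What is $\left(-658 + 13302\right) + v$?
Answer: $1293$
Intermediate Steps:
$v = -11351$ ($v = 5272 - 16623 = -11351$)
$\left(-658 + 13302\right) + v = \left(-658 + 13302\right) - 11351 = 12644 - 11351 = 1293$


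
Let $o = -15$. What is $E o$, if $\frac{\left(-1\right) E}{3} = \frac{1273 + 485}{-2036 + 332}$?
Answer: $- \frac{13185}{284} \approx -46.426$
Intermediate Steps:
$E = \frac{879}{284}$ ($E = - 3 \frac{1273 + 485}{-2036 + 332} = - 3 \frac{1758}{-1704} = - 3 \cdot 1758 \left(- \frac{1}{1704}\right) = \left(-3\right) \left(- \frac{293}{284}\right) = \frac{879}{284} \approx 3.0951$)
$E o = \frac{879}{284} \left(-15\right) = - \frac{13185}{284}$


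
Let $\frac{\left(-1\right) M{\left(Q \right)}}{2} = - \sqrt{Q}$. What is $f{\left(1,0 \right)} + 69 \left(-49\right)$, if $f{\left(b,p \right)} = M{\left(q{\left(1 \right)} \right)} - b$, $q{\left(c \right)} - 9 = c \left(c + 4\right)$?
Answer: $-3382 + 2 \sqrt{14} \approx -3374.5$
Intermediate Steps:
$q{\left(c \right)} = 9 + c \left(4 + c\right)$ ($q{\left(c \right)} = 9 + c \left(c + 4\right) = 9 + c \left(4 + c\right)$)
$M{\left(Q \right)} = 2 \sqrt{Q}$ ($M{\left(Q \right)} = - 2 \left(- \sqrt{Q}\right) = 2 \sqrt{Q}$)
$f{\left(b,p \right)} = - b + 2 \sqrt{14}$ ($f{\left(b,p \right)} = 2 \sqrt{9 + 1^{2} + 4 \cdot 1} - b = 2 \sqrt{9 + 1 + 4} - b = 2 \sqrt{14} - b = - b + 2 \sqrt{14}$)
$f{\left(1,0 \right)} + 69 \left(-49\right) = \left(\left(-1\right) 1 + 2 \sqrt{14}\right) + 69 \left(-49\right) = \left(-1 + 2 \sqrt{14}\right) - 3381 = -3382 + 2 \sqrt{14}$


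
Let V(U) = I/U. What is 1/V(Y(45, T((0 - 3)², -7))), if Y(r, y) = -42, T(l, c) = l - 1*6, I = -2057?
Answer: 42/2057 ≈ 0.020418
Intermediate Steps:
T(l, c) = -6 + l (T(l, c) = l - 6 = -6 + l)
V(U) = -2057/U
1/V(Y(45, T((0 - 3)², -7))) = 1/(-2057/(-42)) = 1/(-2057*(-1/42)) = 1/(2057/42) = 42/2057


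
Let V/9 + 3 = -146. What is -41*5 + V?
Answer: -1546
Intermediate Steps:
V = -1341 (V = -27 + 9*(-146) = -27 - 1314 = -1341)
-41*5 + V = -41*5 - 1341 = -205 - 1341 = -1546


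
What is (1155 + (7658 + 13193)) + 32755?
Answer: 54761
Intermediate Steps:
(1155 + (7658 + 13193)) + 32755 = (1155 + 20851) + 32755 = 22006 + 32755 = 54761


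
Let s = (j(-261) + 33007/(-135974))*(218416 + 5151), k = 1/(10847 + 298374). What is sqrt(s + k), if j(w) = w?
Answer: I*sqrt(103252754247525962806665053742)/42046016254 ≈ 7642.3*I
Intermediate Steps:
k = 1/309221 ≈ 3.2339e-6
s = -7941596382307/135974 (s = (-261 + 33007/(-135974))*(218416 + 5151) = (-261 + 33007*(-1/135974))*223567 = (-261 - 33007/135974)*223567 = -35522221/135974*223567 = -7941596382307/135974 ≈ -5.8405e+7)
sqrt(s + k) = sqrt(-7941596382307/135974 + 1/309221) = sqrt(-2455708374933216873/42046016254) = I*sqrt(103252754247525962806665053742)/42046016254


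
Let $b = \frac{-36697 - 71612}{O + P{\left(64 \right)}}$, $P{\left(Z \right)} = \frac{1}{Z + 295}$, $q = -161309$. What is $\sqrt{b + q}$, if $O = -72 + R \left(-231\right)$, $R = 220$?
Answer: $\frac{2 i \sqrt{13461106626210379031}}{18270227} \approx 401.63 i$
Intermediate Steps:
$O = -50892$ ($O = -72 + 220 \left(-231\right) = -72 - 50820 = -50892$)
$P{\left(Z \right)} = \frac{1}{295 + Z}$
$b = \frac{38882931}{18270227}$ ($b = \frac{-36697 - 71612}{-50892 + \frac{1}{295 + 64}} = - \frac{108309}{-50892 + \frac{1}{359}} = - \frac{108309}{- \frac{18270227}{359}} = \left(-108309\right) \left(- \frac{359}{18270227}\right) = \frac{38882931}{18270227} \approx 2.1282$)
$\sqrt{b + q} = \sqrt{\frac{38882931}{18270227} - 161309} = \sqrt{- \frac{2947113164212}{18270227}} = \frac{2 i \sqrt{13461106626210379031}}{18270227}$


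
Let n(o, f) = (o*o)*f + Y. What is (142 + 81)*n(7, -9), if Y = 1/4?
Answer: -393149/4 ≈ -98287.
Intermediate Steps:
Y = ¼ ≈ 0.25000
n(o, f) = ¼ + f*o² (n(o, f) = (o*o)*f + ¼ = o²*f + ¼ = f*o² + ¼ = ¼ + f*o²)
(142 + 81)*n(7, -9) = (142 + 81)*(¼ - 9*7²) = 223*(¼ - 9*49) = 223*(¼ - 441) = 223*(-1763/4) = -393149/4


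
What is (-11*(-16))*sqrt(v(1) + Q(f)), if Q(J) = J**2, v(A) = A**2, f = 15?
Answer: 176*sqrt(226) ≈ 2645.9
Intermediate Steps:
(-11*(-16))*sqrt(v(1) + Q(f)) = (-11*(-16))*sqrt(1**2 + 15**2) = 176*sqrt(1 + 225) = 176*sqrt(226)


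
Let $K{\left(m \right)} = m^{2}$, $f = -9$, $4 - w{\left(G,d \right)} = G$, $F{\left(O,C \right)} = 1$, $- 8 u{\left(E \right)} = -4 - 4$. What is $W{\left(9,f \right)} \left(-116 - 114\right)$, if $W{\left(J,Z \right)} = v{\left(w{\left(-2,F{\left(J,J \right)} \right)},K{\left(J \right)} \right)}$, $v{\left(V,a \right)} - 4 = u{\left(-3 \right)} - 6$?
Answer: $230$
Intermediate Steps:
$u{\left(E \right)} = 1$ ($u{\left(E \right)} = - \frac{-4 - 4}{8} = \left(- \frac{1}{8}\right) \left(-8\right) = 1$)
$w{\left(G,d \right)} = 4 - G$
$v{\left(V,a \right)} = -1$ ($v{\left(V,a \right)} = 4 + \left(1 - 6\right) = 4 - 5 = -1$)
$W{\left(J,Z \right)} = -1$
$W{\left(9,f \right)} \left(-116 - 114\right) = - (-116 - 114) = \left(-1\right) \left(-230\right) = 230$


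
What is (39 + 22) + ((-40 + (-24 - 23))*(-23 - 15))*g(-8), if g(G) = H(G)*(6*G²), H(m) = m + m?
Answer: -20312003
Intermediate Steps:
H(m) = 2*m
g(G) = 12*G³ (g(G) = (2*G)*(6*G²) = 12*G³)
(39 + 22) + ((-40 + (-24 - 23))*(-23 - 15))*g(-8) = (39 + 22) + ((-40 + (-24 - 23))*(-23 - 15))*(12*(-8)³) = 61 + ((-40 - 47)*(-38))*(12*(-512)) = 61 - 87*(-38)*(-6144) = 61 + 3306*(-6144) = 61 - 20312064 = -20312003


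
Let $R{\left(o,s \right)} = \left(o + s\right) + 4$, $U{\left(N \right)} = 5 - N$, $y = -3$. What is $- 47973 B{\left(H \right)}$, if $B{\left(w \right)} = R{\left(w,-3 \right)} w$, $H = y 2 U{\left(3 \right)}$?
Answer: $-6332436$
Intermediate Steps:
$R{\left(o,s \right)} = 4 + o + s$
$H = -12$ ($H = \left(-3\right) 2 \left(5 - 3\right) = - 6 \left(5 - 3\right) = \left(-6\right) 2 = -12$)
$B{\left(w \right)} = w \left(1 + w\right)$ ($B{\left(w \right)} = \left(4 + w - 3\right) w = \left(1 + w\right) w = w \left(1 + w\right)$)
$- 47973 B{\left(H \right)} = - 47973 \left(- 12 \left(1 - 12\right)\right) = - 47973 \left(\left(-12\right) \left(-11\right)\right) = \left(-47973\right) 132 = -6332436$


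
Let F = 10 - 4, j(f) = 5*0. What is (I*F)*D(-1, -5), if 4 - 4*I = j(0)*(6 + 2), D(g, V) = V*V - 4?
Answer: 126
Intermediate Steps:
j(f) = 0
D(g, V) = -4 + V² (D(g, V) = V² - 4 = -4 + V²)
F = 6
I = 1 (I = 1 - 0*(6 + 2) = 1 - 0*8 = 1 - ¼*0 = 1 + 0 = 1)
(I*F)*D(-1, -5) = (1*6)*(-4 + (-5)²) = 6*(-4 + 25) = 6*21 = 126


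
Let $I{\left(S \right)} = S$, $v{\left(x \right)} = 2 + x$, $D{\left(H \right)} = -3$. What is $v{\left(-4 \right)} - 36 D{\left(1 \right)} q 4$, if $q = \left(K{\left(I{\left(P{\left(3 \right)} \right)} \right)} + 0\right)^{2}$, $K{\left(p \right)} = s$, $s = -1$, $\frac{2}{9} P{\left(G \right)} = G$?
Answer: $430$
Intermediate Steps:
$P{\left(G \right)} = \frac{9 G}{2}$
$K{\left(p \right)} = -1$
$q = 1$ ($q = \left(-1 + 0\right)^{2} = \left(-1\right)^{2} = 1$)
$v{\left(-4 \right)} - 36 D{\left(1 \right)} q 4 = \left(2 - 4\right) - 36 \left(-3\right) 1 \cdot 4 = -2 - 36 \left(\left(-3\right) 4\right) = -2 - -432 = -2 + 432 = 430$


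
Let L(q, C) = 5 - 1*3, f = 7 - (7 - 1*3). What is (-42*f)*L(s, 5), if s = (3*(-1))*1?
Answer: -252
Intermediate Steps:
f = 3 (f = 7 - (7 - 3) = 7 - 1*4 = 7 - 4 = 3)
s = -3 (s = -3*1 = -3)
L(q, C) = 2 (L(q, C) = 5 - 3 = 2)
(-42*f)*L(s, 5) = -42*3*2 = -126*2 = -252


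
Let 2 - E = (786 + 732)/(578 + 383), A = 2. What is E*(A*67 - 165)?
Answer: -404/31 ≈ -13.032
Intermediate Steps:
E = 404/961 (E = 2 - (786 + 732)/(578 + 383) = 2 - 1518/961 = 404/961 ≈ 0.42040)
E*(A*67 - 165) = 404*(2*67 - 165)/961 = 404*(134 - 165)/961 = (404/961)*(-31) = -404/31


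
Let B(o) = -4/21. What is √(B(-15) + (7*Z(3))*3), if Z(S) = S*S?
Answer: √83265/21 ≈ 13.741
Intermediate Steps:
B(o) = -4/21 (B(o) = -4*1/21 = -4/21)
Z(S) = S²
√(B(-15) + (7*Z(3))*3) = √(-4/21 + (7*3²)*3) = √(-4/21 + (7*9)*3) = √(-4/21 + 63*3) = √(-4/21 + 189) = √(3965/21) = √83265/21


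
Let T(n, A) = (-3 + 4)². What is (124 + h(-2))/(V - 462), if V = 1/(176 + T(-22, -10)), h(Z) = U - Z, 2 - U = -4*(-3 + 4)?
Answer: -23364/81773 ≈ -0.28572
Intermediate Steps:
T(n, A) = 1 (T(n, A) = 1² = 1)
U = 6 (U = 2 - (-4)*(-3 + 4) = 2 - (-4) = 2 - 1*(-4) = 2 + 4 = 6)
h(Z) = 6 - Z
V = 1/177 (V = 1/(176 + 1) = 1/177 ≈ 0.0056497)
(124 + h(-2))/(V - 462) = (124 + (6 - 1*(-2)))/(1/177 - 462) = (124 + (6 + 2))/(-81773/177) = (124 + 8)*(-177/81773) = 132*(-177/81773) = -23364/81773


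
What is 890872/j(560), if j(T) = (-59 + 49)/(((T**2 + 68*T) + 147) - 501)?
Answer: -156493248136/5 ≈ -3.1299e+10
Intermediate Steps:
j(T) = -10/(-354 + T**2 + 68*T) (j(T) = -10/((147 + T**2 + 68*T) - 501) = -10/(-354 + T**2 + 68*T))
890872/j(560) = 890872/((-10/(-354 + 560**2 + 68*560))) = 890872/((-10/(-354 + 313600 + 38080))) = 890872/((-10/351326)) = 890872/((-10*1/351326)) = 890872/(-5/175663) = 890872*(-175663/5) = -156493248136/5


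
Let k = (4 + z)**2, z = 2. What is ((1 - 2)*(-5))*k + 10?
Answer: 190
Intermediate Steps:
k = 36 (k = (4 + 2)**2 = 6**2 = 36)
((1 - 2)*(-5))*k + 10 = ((1 - 2)*(-5))*36 + 10 = -1*(-5)*36 + 10 = 5*36 + 10 = 180 + 10 = 190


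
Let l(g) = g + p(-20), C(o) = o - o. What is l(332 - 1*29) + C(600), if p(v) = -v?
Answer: 323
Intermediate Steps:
C(o) = 0
l(g) = 20 + g (l(g) = g - 1*(-20) = g + 20 = 20 + g)
l(332 - 1*29) + C(600) = (20 + (332 - 1*29)) + 0 = (20 + (332 - 29)) + 0 = (20 + 303) + 0 = 323 + 0 = 323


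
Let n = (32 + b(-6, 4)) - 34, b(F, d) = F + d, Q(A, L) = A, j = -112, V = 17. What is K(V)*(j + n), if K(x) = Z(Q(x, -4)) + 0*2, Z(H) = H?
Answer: -1972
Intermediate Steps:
K(x) = x (K(x) = x + 0*2 = x + 0 = x)
n = -4 (n = (32 + (-6 + 4)) - 34 = (32 - 2) - 34 = 30 - 34 = -4)
K(V)*(j + n) = 17*(-112 - 4) = 17*(-116) = -1972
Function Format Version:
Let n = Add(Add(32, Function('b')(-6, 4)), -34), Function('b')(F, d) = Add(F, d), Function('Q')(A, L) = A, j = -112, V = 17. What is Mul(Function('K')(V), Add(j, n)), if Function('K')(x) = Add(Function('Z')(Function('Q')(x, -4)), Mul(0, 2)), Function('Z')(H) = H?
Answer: -1972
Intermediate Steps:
Function('K')(x) = x (Function('K')(x) = Add(x, Mul(0, 2)) = Add(x, 0) = x)
n = -4 (n = Add(Add(32, Add(-6, 4)), -34) = Add(Add(32, -2), -34) = Add(30, -34) = -4)
Mul(Function('K')(V), Add(j, n)) = Mul(17, Add(-112, -4)) = Mul(17, -116) = -1972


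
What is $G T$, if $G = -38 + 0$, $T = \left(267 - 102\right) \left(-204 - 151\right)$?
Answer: $2225850$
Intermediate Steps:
$T = -58575$ ($T = 165 \left(-355\right) = -58575$)
$G = -38$
$G T = \left(-38\right) \left(-58575\right) = 2225850$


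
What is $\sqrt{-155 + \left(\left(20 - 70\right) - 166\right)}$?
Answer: $i \sqrt{371} \approx 19.261 i$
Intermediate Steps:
$\sqrt{-155 + \left(\left(20 - 70\right) - 166\right)} = \sqrt{-155 - 216} = \sqrt{-371} = i \sqrt{371}$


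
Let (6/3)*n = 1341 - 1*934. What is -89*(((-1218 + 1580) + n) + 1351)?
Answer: -341137/2 ≈ -1.7057e+5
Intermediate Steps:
n = 407/2 (n = (1341 - 1*934)/2 = (1341 - 934)/2 = (1/2)*407 = 407/2 ≈ 203.50)
-89*(((-1218 + 1580) + n) + 1351) = -89*(((-1218 + 1580) + 407/2) + 1351) = -89*((362 + 407/2) + 1351) = -89*(1131/2 + 1351) = -89*3833/2 = -341137/2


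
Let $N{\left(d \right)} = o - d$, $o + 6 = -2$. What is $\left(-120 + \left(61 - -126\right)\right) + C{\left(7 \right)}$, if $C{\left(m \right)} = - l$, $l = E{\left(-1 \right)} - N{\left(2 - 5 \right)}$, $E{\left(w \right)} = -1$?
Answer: $63$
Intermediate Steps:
$o = -8$ ($o = -6 - 2 = -8$)
$N{\left(d \right)} = -8 - d$
$l = 4$ ($l = -1 - \left(-8 - \left(2 - 5\right)\right) = -1 - \left(-8 - -3\right) = -1 - \left(-8 + 3\right) = -1 - -5 = -1 + 5 = 4$)
$C{\left(m \right)} = -4$ ($C{\left(m \right)} = \left(-1\right) 4 = -4$)
$\left(-120 + \left(61 - -126\right)\right) + C{\left(7 \right)} = \left(-120 + \left(61 - -126\right)\right) - 4 = \left(-120 + \left(61 + 126\right)\right) - 4 = \left(-120 + 187\right) - 4 = 67 - 4 = 63$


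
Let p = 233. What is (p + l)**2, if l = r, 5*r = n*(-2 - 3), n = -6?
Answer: 57121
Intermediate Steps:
r = 6 (r = (-6*(-2 - 3))/5 = (-6*(-5))/5 = (1/5)*30 = 6)
l = 6
(p + l)**2 = (233 + 6)**2 = 239**2 = 57121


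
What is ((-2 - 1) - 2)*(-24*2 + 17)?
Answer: 155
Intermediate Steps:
((-2 - 1) - 2)*(-24*2 + 17) = (-3 - 2)*(-48 + 17) = -5*(-31) = 155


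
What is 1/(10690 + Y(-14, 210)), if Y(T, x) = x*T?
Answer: 1/7750 ≈ 0.00012903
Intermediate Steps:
Y(T, x) = T*x
1/(10690 + Y(-14, 210)) = 1/(10690 - 14*210) = 1/(10690 - 2940) = 1/7750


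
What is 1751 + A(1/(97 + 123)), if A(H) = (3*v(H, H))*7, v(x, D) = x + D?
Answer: 192631/110 ≈ 1751.2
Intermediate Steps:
v(x, D) = D + x
A(H) = 42*H (A(H) = (3*(H + H))*7 = (3*(2*H))*7 = (6*H)*7 = 42*H)
1751 + A(1/(97 + 123)) = 1751 + 42/(97 + 123) = 1751 + 42/220 = 1751 + 42*(1/220) = 1751 + 21/110 = 192631/110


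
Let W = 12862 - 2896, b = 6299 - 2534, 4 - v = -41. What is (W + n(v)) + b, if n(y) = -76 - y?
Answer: 13610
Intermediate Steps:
v = 45 (v = 4 - 1*(-41) = 4 + 41 = 45)
b = 3765
W = 9966
(W + n(v)) + b = (9966 + (-76 - 1*45)) + 3765 = (9966 + (-76 - 45)) + 3765 = (9966 - 121) + 3765 = 9845 + 3765 = 13610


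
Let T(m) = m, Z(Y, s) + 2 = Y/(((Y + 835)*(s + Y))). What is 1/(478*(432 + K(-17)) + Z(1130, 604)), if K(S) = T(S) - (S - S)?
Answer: 340731/67590127121 ≈ 5.0411e-6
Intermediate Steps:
Z(Y, s) = -2 + Y/((835 + Y)*(Y + s)) (Z(Y, s) = -2 + Y/(((Y + 835)*(s + Y))) = -2 + Y/(((835 + Y)*(Y + s))) = -2 + Y*(1/((835 + Y)*(Y + s))) = -2 + Y/((835 + Y)*(Y + s)))
K(S) = S (K(S) = S - (S - S) = S - 1*0 = S + 0 = S)
1/(478*(432 + K(-17)) + Z(1130, 604)) = 1/(478*(432 - 17) + (-1670*604 - 1669*1130 - 2*1130**2 - 2*1130*604)/(1130**2 + 835*1130 + 835*604 + 1130*604)) = 1/(478*415 + (-1008680 - 1885970 - 2*1276900 - 1365040)/(1276900 + 943550 + 504340 + 682520)) = 1/(198370 + (-1008680 - 1885970 - 2553800 - 1365040)/3407310) = 1/(198370 + (1/3407310)*(-6813490)) = 1/(198370 - 681349/340731) = 1/(67590127121/340731) = 340731/67590127121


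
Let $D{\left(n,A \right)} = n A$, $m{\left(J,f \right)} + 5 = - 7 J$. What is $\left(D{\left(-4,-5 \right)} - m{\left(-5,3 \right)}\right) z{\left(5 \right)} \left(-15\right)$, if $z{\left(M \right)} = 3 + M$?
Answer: $1200$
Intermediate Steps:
$m{\left(J,f \right)} = -5 - 7 J$
$D{\left(n,A \right)} = A n$
$\left(D{\left(-4,-5 \right)} - m{\left(-5,3 \right)}\right) z{\left(5 \right)} \left(-15\right) = \left(\left(-5\right) \left(-4\right) - \left(-5 - -35\right)\right) \left(3 + 5\right) \left(-15\right) = \left(20 - \left(-5 + 35\right)\right) 8 \left(-15\right) = \left(20 - 30\right) 8 \left(-15\right) = \left(-10\right) 8 \left(-15\right) = \left(-80\right) \left(-15\right) = 1200$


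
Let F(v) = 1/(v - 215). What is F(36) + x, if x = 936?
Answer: 167543/179 ≈ 935.99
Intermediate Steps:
F(v) = 1/(-215 + v)
F(36) + x = 1/(-215 + 36) + 936 = 1/(-179) + 936 = -1/179 + 936 = 167543/179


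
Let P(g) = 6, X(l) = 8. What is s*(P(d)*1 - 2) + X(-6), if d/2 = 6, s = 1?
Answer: 12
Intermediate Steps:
d = 12 (d = 2*6 = 12)
s*(P(d)*1 - 2) + X(-6) = 1*(6*1 - 2) + 8 = 1*(6 - 2) + 8 = 1*4 + 8 = 4 + 8 = 12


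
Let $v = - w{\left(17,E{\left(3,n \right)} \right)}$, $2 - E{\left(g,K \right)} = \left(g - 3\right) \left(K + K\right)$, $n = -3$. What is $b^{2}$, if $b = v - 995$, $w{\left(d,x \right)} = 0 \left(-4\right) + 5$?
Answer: $1000000$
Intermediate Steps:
$E{\left(g,K \right)} = 2 - 2 K \left(-3 + g\right)$ ($E{\left(g,K \right)} = 2 - \left(g - 3\right) \left(K + K\right) = 2 - \left(-3 + g\right) 2 K = 2 - 2 K \left(-3 + g\right)$)
$w{\left(d,x \right)} = 5$ ($w{\left(d,x \right)} = 0 + 5 = 5$)
$v = -5$ ($v = \left(-1\right) 5 = -5$)
$b = -1000$ ($b = -5 - 995 = -1000$)
$b^{2} = \left(-1000\right)^{2} = 1000000$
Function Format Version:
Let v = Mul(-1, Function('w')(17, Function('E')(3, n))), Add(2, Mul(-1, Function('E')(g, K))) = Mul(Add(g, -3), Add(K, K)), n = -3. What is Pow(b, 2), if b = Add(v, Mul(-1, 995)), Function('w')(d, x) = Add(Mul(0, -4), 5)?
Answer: 1000000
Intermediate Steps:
Function('E')(g, K) = Add(2, Mul(-2, K, Add(-3, g))) (Function('E')(g, K) = Add(2, Mul(-1, Mul(Add(g, -3), Add(K, K)))) = Add(2, Mul(-1, Mul(Add(-3, g), Mul(2, K)))) = Add(2, Mul(-1, Mul(2, K, Add(-3, g)))) = Add(2, Mul(-2, K, Add(-3, g))))
Function('w')(d, x) = 5 (Function('w')(d, x) = Add(0, 5) = 5)
v = -5 (v = Mul(-1, 5) = -5)
b = -1000 (b = Add(-5, Mul(-1, 995)) = Add(-5, -995) = -1000)
Pow(b, 2) = Pow(-1000, 2) = 1000000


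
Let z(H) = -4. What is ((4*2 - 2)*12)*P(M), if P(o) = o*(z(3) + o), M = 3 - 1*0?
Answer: -216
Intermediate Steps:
M = 3 (M = 3 + 0 = 3)
P(o) = o*(-4 + o)
((4*2 - 2)*12)*P(M) = ((4*2 - 2)*12)*(3*(-4 + 3)) = ((8 - 2)*12)*(3*(-1)) = (6*12)*(-3) = 72*(-3) = -216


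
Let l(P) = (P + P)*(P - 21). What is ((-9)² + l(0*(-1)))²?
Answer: 6561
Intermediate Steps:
l(P) = 2*P*(-21 + P) (l(P) = (2*P)*(-21 + P) = 2*P*(-21 + P))
((-9)² + l(0*(-1)))² = ((-9)² + 2*(0*(-1))*(-21 + 0*(-1)))² = (81 + 2*0*(-21 + 0))² = (81 + 2*0*(-21))² = (81 + 0)² = 81² = 6561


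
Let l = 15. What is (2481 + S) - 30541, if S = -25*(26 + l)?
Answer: -29085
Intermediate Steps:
S = -1025 (S = -25*(26 + 15) = -25*41 = -1*1025 = -1025)
(2481 + S) - 30541 = (2481 - 1025) - 30541 = 1456 - 30541 = -29085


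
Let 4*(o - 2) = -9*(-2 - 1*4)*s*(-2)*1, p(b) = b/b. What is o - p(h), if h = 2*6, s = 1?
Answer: -26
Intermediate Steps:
h = 12
p(b) = 1
o = -25 (o = 2 + (-9*(-2 - 1*4)*1*(-2)*1)/4 = 2 + (-9*(-2 - 4)*1*(-2)*1)/4 = 2 + (-9*(-6*1)*(-2)*1)/4 = 2 + (-(-54)*(-2)*1)/4 = 2 + (-9*12*1)/4 = 2 + (-108*1)/4 = 2 + (¼)*(-108) = 2 - 27 = -25)
o - p(h) = -25 - 1*1 = -25 - 1 = -26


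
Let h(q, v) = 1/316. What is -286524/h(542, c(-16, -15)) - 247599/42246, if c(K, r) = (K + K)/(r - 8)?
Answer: -425002222807/4694 ≈ -9.0542e+7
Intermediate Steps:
c(K, r) = 2*K/(-8 + r) (c(K, r) = (2*K)/(-8 + r) = 2*K/(-8 + r))
h(q, v) = 1/316
-286524/h(542, c(-16, -15)) - 247599/42246 = -286524/1/316 - 247599/42246 = -286524*316 - 247599*1/42246 = -90541584 - 27511/4694 = -425002222807/4694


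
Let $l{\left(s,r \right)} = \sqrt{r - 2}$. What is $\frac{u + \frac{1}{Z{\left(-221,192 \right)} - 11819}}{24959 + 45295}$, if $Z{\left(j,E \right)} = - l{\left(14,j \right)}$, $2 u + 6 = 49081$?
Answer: $\frac{15370486247}{44007667632} + \frac{i \sqrt{223}}{9813709881936} \approx 0.34927 + 1.5217 \cdot 10^{-12} i$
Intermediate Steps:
$u = \frac{49075}{2}$ ($u = -3 + \frac{1}{2} \cdot 49081 = -3 + \frac{49081}{2} = \frac{49075}{2} \approx 24538.0$)
$l{\left(s,r \right)} = \sqrt{-2 + r}$
$Z{\left(j,E \right)} = - \sqrt{-2 + j}$
$\frac{u + \frac{1}{Z{\left(-221,192 \right)} - 11819}}{24959 + 45295} = \frac{\frac{49075}{2} + \frac{1}{- \sqrt{-2 - 221} - 11819}}{24959 + 45295} = \frac{\frac{49075}{2} + \frac{1}{- \sqrt{-223} - 11819}}{70254} = \left(\frac{49075}{2} + \frac{1}{- i \sqrt{223} - 11819}\right) \frac{1}{70254} = \left(\frac{49075}{2} + \frac{1}{-11819 - i \sqrt{223}}\right) \frac{1}{70254} = \frac{49075}{140508} + \frac{1}{70254 \left(-11819 - i \sqrt{223}\right)}$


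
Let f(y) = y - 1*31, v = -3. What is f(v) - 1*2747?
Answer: -2781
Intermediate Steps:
f(y) = -31 + y (f(y) = y - 31 = -31 + y)
f(v) - 1*2747 = (-31 - 3) - 1*2747 = -34 - 2747 = -2781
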